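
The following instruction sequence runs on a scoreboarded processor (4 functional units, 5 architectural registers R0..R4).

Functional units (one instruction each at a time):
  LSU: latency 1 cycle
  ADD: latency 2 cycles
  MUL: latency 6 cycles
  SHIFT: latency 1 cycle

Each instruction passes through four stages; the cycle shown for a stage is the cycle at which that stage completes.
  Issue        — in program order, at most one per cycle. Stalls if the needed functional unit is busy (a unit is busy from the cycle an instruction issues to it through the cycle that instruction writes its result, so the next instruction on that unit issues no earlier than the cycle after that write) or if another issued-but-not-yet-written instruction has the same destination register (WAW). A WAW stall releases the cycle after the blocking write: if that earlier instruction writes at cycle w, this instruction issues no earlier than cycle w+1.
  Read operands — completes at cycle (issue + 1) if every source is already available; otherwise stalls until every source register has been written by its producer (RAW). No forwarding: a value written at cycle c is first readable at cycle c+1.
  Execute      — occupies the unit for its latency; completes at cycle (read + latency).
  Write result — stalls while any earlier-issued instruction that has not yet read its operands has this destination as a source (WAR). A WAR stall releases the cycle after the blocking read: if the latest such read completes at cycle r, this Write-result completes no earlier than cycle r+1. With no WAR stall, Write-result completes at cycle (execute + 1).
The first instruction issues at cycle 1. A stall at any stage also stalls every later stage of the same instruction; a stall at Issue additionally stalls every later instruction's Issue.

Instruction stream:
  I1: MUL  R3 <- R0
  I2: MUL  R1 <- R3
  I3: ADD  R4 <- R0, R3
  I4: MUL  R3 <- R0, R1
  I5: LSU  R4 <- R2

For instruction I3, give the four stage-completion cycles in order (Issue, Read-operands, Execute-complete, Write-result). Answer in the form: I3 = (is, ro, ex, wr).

I1: IS=1 RO=2 EX=8 WR=9
I2: IS=10 RO=11 EX=17 WR=18  [struct: MUL busy until I1 writes@9]
I3: IS=11 RO=12 EX=14 WR=15
I4: IS=19 RO=20 EX=26 WR=27  [struct: MUL busy until I2 writes@18]
I5: IS=20 RO=21 EX=22 WR=23

I3 = (11, 12, 14, 15)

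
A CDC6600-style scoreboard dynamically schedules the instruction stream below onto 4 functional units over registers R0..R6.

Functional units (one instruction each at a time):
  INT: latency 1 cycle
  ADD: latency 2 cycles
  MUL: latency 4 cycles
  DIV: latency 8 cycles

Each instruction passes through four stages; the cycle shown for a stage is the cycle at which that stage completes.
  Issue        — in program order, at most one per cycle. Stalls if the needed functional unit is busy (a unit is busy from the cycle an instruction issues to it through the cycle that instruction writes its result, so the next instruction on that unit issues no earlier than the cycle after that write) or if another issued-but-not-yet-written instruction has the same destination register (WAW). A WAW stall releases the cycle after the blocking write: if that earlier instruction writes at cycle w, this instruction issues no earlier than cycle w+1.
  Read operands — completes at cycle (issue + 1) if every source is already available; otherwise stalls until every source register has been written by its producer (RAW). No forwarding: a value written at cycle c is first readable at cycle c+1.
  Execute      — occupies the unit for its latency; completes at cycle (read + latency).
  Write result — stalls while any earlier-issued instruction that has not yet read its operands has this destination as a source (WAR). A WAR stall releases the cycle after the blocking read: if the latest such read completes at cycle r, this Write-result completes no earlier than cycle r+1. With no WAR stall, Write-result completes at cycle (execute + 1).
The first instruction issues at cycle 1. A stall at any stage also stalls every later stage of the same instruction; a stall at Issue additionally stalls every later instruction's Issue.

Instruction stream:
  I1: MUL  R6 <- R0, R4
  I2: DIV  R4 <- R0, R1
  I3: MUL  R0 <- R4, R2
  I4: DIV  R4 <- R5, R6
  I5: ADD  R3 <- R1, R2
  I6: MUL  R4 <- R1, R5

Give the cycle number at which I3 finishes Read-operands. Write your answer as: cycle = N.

cycle = 13

[I1] 1/2/6/7
[I2] 2/3/11/12
[I3] 8/13/17/18  (struct: MUL busy until I1 writes@7; RAW R4: wait I2 write@12)
[I4] 13/14/22/23  (struct: DIV busy until I2 writes@12)
[I5] 14/15/17/18
[I6] 24/25/29/30  (WAW R4: wait I4 write@23)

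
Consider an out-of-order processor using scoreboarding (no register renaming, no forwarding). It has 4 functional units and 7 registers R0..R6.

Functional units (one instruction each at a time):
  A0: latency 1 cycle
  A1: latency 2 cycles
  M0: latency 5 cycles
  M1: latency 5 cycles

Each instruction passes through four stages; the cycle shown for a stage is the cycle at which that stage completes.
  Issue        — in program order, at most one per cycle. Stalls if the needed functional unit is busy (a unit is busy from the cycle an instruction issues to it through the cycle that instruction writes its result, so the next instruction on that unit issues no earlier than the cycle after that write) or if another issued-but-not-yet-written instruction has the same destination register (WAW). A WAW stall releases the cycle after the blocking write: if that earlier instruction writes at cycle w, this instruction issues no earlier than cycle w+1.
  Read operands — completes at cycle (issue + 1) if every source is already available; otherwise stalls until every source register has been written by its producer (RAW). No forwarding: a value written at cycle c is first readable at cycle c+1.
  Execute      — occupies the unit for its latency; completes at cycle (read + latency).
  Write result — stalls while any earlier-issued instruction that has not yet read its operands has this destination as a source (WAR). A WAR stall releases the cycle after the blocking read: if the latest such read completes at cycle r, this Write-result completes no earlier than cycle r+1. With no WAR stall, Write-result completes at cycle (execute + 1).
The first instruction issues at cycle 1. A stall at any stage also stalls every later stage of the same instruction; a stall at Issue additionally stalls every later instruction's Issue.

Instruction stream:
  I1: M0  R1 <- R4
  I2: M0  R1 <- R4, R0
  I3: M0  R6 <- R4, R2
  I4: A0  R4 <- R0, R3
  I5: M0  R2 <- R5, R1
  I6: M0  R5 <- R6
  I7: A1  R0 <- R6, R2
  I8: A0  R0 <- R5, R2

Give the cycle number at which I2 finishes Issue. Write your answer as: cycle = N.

[I1] 1/2/7/8
[I2] 9/10/15/16  (struct: M0 busy until I1 writes@8)
[I3] 17/18/23/24  (struct: M0 busy until I2 writes@16)
[I4] 18/19/20/21
[I5] 25/26/31/32  (struct: M0 busy until I3 writes@24)
[I6] 33/34/39/40  (struct: M0 busy until I5 writes@32)
[I7] 34/35/37/38
[I8] 39/41/42/43  (WAW R0: wait I7 write@38; RAW R5: wait I6 write@40)

cycle = 9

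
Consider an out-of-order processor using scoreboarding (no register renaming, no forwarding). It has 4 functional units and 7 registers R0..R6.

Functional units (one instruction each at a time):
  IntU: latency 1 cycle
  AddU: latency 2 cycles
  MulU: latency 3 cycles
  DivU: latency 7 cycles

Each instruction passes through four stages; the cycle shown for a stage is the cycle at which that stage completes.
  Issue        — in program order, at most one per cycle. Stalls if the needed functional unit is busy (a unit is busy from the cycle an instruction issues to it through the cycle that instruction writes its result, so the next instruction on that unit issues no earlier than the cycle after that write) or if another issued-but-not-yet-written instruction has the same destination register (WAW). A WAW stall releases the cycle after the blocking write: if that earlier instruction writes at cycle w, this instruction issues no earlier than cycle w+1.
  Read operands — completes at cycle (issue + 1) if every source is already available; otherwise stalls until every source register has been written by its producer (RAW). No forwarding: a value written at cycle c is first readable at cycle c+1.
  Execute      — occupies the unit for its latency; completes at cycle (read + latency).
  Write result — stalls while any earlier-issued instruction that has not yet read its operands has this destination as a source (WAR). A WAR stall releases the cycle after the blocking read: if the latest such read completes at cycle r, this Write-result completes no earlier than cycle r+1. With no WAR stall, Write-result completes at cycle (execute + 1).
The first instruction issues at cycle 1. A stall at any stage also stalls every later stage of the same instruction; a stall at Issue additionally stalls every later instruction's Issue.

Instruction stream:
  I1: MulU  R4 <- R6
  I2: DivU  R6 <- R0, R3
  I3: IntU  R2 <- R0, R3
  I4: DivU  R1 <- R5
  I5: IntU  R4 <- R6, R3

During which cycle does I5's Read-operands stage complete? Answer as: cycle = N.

cycle 1: I1 dispatched to MulU
cycle 2: I1 operands ready | I2 dispatched to DivU
cycle 3: I2 operands ready | I3 dispatched to IntU
cycle 4: I3 operands ready
cycle 5: I1 complete | I3 complete
cycle 6: R4←I1 | R2←I3
cycle 10: I2 complete
cycle 11: R6←I2
cycle 12: I4 dispatched to DivU
cycle 13: I4 operands ready | I5 dispatched to IntU
cycle 14: I5 operands ready
cycle 15: I5 complete
cycle 16: R4←I5
cycle 20: I4 complete
cycle 21: R1←I4

cycle = 14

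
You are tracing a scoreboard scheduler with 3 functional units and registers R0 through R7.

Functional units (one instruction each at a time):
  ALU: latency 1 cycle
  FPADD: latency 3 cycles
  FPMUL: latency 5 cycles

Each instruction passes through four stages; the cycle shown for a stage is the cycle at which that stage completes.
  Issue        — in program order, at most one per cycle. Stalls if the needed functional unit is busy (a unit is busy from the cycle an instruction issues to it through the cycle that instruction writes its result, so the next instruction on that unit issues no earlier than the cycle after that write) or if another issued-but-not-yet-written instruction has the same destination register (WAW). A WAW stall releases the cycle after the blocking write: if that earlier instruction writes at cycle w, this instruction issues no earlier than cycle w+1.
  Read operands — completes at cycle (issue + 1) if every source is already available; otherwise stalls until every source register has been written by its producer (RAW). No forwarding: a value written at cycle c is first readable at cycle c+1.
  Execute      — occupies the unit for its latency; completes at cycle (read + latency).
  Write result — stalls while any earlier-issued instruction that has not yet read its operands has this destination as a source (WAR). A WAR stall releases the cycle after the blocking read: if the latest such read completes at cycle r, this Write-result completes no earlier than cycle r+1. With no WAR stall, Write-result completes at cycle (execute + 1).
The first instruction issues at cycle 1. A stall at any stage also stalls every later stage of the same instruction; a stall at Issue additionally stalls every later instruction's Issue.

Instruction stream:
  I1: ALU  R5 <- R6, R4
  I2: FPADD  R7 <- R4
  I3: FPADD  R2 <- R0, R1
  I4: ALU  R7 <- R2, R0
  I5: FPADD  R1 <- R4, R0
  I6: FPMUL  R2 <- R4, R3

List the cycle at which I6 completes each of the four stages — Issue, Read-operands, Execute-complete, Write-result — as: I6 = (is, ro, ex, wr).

t=1  I1 issues→ALU
t=2  I1 reads, I2 issues→FPADD
t=3  I1 exec-done, I2 reads
t=4  I1 writes R5
t=6  I2 exec-done
t=7  I2 writes R7
t=8  I3 issues→FPADD
t=9  I3 reads, I4 issues→ALU
t=12  I3 exec-done
t=13  I3 writes R2
t=14  I4 reads, I5 issues→FPADD
t=15  I4 exec-done, I5 reads, I6 issues→FPMUL
t=16  I4 writes R7, I6 reads
t=18  I5 exec-done
t=19  I5 writes R1
t=21  I6 exec-done
t=22  I6 writes R2

I6 = (15, 16, 21, 22)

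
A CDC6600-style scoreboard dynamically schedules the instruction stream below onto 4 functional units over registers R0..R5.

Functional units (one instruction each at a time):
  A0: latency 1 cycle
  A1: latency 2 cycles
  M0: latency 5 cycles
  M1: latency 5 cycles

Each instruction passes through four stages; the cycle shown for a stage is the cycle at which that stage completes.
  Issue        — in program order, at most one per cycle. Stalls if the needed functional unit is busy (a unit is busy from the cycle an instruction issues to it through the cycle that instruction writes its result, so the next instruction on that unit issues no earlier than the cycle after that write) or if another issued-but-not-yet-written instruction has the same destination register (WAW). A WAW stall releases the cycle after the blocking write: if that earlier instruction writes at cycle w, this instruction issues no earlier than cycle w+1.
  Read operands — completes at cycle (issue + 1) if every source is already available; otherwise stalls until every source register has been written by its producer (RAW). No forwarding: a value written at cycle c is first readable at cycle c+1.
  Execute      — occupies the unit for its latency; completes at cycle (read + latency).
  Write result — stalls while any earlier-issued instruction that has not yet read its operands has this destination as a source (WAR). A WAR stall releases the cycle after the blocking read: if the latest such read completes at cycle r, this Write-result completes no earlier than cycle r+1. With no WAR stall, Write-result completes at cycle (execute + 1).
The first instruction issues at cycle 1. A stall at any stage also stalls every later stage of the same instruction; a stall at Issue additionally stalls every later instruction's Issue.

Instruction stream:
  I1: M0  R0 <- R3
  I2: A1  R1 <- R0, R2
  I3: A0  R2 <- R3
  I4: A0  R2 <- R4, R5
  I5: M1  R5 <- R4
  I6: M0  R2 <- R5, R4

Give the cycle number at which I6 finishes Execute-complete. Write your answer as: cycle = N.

I1 -> (1, 2, 7, 8)
I2 -> (2, 9, 11, 12)  // RAW R0: wait I1 write@8
I3 -> (3, 4, 5, 10)  // WAR R2: wait I2 read@9
I4 -> (11, 12, 13, 14)  // struct: A0 busy until I3 writes@10
I5 -> (12, 13, 18, 19)
I6 -> (15, 20, 25, 26)  // WAW R2: wait I4 write@14, RAW R5: wait I5 write@19

cycle = 25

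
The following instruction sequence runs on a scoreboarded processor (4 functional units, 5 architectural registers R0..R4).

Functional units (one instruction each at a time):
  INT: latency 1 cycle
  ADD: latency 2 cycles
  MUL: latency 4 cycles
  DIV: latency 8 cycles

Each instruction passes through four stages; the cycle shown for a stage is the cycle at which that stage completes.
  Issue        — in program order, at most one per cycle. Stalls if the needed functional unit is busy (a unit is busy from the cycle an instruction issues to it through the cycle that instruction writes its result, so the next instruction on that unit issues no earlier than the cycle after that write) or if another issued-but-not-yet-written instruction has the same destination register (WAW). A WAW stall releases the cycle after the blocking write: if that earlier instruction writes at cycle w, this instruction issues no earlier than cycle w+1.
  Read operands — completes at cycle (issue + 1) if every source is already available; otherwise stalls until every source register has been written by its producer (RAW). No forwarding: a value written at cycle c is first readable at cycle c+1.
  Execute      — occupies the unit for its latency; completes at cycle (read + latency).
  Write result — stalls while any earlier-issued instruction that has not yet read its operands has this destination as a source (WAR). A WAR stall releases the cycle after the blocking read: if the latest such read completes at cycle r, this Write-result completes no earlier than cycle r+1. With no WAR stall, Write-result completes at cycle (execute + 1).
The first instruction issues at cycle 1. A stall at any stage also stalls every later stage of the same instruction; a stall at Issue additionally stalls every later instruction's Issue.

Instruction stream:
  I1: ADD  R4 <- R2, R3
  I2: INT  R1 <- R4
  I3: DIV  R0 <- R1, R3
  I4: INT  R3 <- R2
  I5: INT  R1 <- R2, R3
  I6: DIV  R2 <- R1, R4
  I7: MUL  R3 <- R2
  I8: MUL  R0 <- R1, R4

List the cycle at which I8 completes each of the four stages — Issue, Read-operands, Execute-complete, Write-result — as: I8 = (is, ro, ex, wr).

I8 = (36, 37, 41, 42)

cycle 1: issue I1 (ADD)
cycle 2: I1 read-ops, issue I2 (INT)
cycle 3: issue I3 (DIV)
cycle 4: I1 finished on ADD
cycle 5: I1→R4
cycle 6: I2 read-ops
cycle 7: I2 finished on INT
cycle 8: I2→R1
cycle 9: I3 read-ops, issue I4 (INT)
cycle 10: I4 read-ops
cycle 11: I4 finished on INT
cycle 12: I4→R3
cycle 13: issue I5 (INT)
cycle 14: I5 read-ops
cycle 15: I5 finished on INT
cycle 16: I5→R1
cycle 17: I3 finished on DIV
cycle 18: I3→R0
cycle 19: issue I6 (DIV)
cycle 20: I6 read-ops, issue I7 (MUL)
cycle 28: I6 finished on DIV
cycle 29: I6→R2
cycle 30: I7 read-ops
cycle 34: I7 finished on MUL
cycle 35: I7→R3
cycle 36: issue I8 (MUL)
cycle 37: I8 read-ops
cycle 41: I8 finished on MUL
cycle 42: I8→R0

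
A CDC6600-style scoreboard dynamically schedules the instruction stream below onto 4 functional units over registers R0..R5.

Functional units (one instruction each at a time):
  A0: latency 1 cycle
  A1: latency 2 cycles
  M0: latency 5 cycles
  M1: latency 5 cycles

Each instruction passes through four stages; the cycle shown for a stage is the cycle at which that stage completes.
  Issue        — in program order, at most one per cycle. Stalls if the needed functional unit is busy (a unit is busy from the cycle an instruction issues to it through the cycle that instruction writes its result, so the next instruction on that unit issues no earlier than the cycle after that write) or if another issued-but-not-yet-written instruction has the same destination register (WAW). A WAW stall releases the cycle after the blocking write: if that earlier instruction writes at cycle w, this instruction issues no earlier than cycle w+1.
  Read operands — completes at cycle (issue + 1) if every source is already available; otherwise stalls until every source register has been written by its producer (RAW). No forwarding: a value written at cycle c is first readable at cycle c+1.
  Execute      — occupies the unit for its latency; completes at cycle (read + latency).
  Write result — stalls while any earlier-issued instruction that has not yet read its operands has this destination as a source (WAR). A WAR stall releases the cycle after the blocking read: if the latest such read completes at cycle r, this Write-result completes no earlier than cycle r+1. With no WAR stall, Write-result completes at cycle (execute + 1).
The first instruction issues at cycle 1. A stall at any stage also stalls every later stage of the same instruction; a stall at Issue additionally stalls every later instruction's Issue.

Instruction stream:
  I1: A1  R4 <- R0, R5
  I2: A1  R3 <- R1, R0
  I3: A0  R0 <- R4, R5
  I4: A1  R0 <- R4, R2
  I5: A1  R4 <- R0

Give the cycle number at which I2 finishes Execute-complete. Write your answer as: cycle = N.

cycle = 9

1) issue 1, read 2, done 4, write 5
2) issue 6, read 7, done 9, write 10  <struct: A1 busy until I1 writes@5>
3) issue 7, read 8, done 9, write 10
4) issue 11, read 12, done 14, write 15  <WAW R0: wait I3 write@10>
5) issue 16, read 17, done 19, write 20  <struct: A1 busy until I4 writes@15>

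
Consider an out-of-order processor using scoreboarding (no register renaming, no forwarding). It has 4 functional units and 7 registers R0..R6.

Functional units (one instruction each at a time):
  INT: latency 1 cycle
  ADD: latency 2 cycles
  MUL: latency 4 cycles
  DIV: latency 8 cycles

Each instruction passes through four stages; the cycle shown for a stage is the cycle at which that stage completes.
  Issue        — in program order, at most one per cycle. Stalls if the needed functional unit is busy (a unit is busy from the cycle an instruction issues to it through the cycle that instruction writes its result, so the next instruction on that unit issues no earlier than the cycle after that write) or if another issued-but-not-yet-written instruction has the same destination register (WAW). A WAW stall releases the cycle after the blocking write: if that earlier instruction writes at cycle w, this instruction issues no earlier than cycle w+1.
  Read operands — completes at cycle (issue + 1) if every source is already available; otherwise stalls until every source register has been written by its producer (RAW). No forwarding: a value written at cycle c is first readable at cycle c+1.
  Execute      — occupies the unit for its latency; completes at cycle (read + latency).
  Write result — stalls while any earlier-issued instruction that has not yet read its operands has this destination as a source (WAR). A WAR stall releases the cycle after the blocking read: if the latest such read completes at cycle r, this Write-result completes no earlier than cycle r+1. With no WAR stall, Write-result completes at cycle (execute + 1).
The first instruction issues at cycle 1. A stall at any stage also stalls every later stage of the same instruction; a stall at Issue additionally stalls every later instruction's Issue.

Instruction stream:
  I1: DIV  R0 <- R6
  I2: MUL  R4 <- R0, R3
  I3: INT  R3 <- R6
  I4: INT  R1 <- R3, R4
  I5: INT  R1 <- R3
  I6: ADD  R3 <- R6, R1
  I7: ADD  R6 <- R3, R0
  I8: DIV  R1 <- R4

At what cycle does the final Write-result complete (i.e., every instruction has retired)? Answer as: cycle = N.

t=1  I1→DIV
t=2  I1 RO | I2→MUL
t=3  I3→INT
t=4  I3 RO
t=5  I3 EX
t=10  I1 EX
t=11  I1 WR R0
t=12  I2 RO
t=13  I3 WR R3
t=14  I4→INT
t=16  I2 EX
t=17  I2 WR R4
t=18  I4 RO
t=19  I4 EX
t=20  I4 WR R1
t=21  I5→INT
t=22  I5 RO | I6→ADD
t=23  I5 EX
t=24  I5 WR R1
t=25  I6 RO
t=27  I6 EX
t=28  I6 WR R3
t=29  I7→ADD
t=30  I7 RO | I8→DIV
t=31  I8 RO
t=32  I7 EX
t=33  I7 WR R6
t=39  I8 EX
t=40  I8 WR R1

cycle = 40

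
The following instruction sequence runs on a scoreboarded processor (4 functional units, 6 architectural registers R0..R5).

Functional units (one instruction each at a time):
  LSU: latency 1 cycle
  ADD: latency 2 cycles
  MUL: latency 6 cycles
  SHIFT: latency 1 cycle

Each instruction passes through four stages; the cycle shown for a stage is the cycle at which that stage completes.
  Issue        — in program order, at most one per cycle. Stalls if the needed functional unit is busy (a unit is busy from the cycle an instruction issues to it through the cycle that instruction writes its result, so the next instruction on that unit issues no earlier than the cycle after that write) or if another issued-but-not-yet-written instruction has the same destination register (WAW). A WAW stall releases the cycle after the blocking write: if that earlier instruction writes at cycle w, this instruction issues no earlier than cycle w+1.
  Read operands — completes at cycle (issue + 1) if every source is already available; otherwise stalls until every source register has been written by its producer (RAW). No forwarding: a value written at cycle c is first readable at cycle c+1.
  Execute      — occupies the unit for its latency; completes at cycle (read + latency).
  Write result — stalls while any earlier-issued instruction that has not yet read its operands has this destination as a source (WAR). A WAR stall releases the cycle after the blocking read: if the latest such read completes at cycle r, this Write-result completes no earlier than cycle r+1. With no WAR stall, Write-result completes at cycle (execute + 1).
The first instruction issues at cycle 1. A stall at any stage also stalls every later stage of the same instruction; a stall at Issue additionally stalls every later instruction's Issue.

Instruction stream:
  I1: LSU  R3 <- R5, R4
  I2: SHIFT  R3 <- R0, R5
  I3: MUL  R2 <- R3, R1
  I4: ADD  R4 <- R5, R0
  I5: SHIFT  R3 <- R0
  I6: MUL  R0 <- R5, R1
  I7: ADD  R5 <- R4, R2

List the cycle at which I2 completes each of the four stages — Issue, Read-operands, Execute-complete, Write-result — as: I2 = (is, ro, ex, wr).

c1: issue I1 (LSU)
c2: I1 read-ops
c3: I1 finished on LSU
c4: I1→R3
c5: issue I2 (SHIFT)
c6: I2 read-ops; issue I3 (MUL)
c7: I2 finished on SHIFT; issue I4 (ADD)
c8: I2→R3; I4 read-ops
c9: I3 read-ops; issue I5 (SHIFT)
c10: I4 finished on ADD; I5 read-ops
c11: I4→R4; I5 finished on SHIFT
c12: I5→R3
c15: I3 finished on MUL
c16: I3→R2
c17: issue I6 (MUL)
c18: I6 read-ops; issue I7 (ADD)
c19: I7 read-ops
c21: I7 finished on ADD
c22: I7→R5
c24: I6 finished on MUL
c25: I6→R0

I2 = (5, 6, 7, 8)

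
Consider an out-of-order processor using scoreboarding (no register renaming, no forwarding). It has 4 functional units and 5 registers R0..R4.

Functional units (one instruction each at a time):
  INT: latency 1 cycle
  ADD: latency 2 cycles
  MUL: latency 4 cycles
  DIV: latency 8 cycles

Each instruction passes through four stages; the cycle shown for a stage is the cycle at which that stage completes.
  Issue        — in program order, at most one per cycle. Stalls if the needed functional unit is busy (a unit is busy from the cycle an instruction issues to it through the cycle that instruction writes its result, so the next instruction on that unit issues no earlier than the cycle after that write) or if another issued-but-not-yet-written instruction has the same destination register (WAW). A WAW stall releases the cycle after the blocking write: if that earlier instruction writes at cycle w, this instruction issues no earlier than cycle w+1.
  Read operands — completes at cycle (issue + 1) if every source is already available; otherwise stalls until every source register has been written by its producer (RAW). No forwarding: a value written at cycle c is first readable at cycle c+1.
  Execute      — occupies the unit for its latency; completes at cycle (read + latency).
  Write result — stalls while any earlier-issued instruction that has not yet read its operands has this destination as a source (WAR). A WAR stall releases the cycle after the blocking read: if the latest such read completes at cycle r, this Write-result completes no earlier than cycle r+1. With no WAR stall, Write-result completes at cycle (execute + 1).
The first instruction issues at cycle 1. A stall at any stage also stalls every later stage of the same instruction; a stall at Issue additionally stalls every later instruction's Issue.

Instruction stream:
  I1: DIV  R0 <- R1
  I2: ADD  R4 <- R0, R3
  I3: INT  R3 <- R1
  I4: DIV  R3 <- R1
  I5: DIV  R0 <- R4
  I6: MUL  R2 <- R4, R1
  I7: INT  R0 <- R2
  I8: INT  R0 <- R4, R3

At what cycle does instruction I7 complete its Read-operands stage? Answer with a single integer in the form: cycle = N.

cycle = 37

[1] issue I1 (DIV)
[2] I1 read-ops, issue I2 (ADD)
[3] issue I3 (INT)
[4] I3 read-ops
[5] I3 finished on INT
[10] I1 finished on DIV
[11] I1→R0
[12] I2 read-ops
[13] I3→R3
[14] I2 finished on ADD, issue I4 (DIV)
[15] I2→R4, I4 read-ops
[23] I4 finished on DIV
[24] I4→R3
[25] issue I5 (DIV)
[26] I5 read-ops, issue I6 (MUL)
[27] I6 read-ops
[31] I6 finished on MUL
[32] I6→R2
[34] I5 finished on DIV
[35] I5→R0
[36] issue I7 (INT)
[37] I7 read-ops
[38] I7 finished on INT
[39] I7→R0
[40] issue I8 (INT)
[41] I8 read-ops
[42] I8 finished on INT
[43] I8→R0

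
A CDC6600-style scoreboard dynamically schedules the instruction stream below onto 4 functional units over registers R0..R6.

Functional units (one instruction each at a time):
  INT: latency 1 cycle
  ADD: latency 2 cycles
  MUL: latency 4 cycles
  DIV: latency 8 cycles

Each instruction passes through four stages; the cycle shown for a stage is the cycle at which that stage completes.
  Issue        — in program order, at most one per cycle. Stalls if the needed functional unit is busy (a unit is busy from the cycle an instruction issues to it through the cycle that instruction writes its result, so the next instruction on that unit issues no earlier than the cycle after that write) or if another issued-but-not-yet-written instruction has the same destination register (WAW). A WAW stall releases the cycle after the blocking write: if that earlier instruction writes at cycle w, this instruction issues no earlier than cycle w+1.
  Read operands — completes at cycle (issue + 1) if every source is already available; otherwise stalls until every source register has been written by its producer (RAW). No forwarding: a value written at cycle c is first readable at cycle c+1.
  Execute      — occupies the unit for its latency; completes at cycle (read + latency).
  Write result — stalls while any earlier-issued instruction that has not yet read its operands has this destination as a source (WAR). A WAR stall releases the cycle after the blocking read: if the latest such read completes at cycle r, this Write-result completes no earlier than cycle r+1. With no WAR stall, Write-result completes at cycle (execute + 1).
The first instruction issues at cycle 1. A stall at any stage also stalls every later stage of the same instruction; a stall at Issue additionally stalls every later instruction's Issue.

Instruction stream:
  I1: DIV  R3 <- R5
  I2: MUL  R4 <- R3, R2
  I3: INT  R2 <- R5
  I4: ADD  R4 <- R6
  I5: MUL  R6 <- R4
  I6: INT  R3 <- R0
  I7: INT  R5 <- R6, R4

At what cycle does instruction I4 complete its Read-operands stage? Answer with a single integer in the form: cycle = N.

1) issue 1, read 2, done 10, write 11
2) issue 2, read 12, done 16, write 17  <RAW R3: wait I1 write@11>
3) issue 3, read 4, done 5, write 13  <WAR R2: wait I2 read@12>
4) issue 18, read 19, done 21, write 22  <WAW R4: wait I2 write@17>
5) issue 19, read 23, done 27, write 28  <RAW R4: wait I4 write@22>
6) issue 20, read 21, done 22, write 23
7) issue 24, read 29, done 30, write 31  <struct: INT busy until I6 writes@23 / RAW R6: wait I5 write@28>

cycle = 19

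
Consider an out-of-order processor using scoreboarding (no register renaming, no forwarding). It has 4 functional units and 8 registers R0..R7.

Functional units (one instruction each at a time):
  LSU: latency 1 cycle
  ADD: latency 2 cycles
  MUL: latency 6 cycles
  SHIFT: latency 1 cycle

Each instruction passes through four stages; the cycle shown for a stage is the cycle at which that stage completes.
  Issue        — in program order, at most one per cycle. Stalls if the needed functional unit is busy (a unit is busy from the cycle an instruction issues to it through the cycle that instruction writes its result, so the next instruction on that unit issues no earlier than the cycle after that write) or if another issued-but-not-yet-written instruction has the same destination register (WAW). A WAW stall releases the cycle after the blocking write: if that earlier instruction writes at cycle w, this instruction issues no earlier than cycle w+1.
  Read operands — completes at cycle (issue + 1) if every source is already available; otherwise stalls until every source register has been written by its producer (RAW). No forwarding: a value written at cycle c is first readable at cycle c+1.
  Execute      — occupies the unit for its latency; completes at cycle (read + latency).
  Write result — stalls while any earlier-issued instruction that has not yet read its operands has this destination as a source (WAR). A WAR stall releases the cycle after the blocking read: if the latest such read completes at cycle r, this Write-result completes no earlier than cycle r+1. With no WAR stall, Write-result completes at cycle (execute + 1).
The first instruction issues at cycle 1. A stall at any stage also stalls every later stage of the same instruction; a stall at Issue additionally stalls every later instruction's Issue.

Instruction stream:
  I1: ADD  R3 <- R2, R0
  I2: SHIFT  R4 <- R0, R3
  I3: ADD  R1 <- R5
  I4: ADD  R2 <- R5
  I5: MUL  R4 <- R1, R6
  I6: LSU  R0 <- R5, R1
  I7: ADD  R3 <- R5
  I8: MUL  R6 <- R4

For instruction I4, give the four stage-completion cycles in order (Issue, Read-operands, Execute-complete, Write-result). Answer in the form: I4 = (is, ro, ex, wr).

[I1] 1/2/4/5
[I2] 2/6/7/8  (RAW R3: wait I1 write@5)
[I3] 6/7/9/10  (struct: ADD busy until I1 writes@5)
[I4] 11/12/14/15  (struct: ADD busy until I3 writes@10)
[I5] 12/13/19/20
[I6] 13/14/15/16
[I7] 16/17/19/20  (struct: ADD busy until I4 writes@15)
[I8] 21/22/28/29  (struct: MUL busy until I5 writes@20)

I4 = (11, 12, 14, 15)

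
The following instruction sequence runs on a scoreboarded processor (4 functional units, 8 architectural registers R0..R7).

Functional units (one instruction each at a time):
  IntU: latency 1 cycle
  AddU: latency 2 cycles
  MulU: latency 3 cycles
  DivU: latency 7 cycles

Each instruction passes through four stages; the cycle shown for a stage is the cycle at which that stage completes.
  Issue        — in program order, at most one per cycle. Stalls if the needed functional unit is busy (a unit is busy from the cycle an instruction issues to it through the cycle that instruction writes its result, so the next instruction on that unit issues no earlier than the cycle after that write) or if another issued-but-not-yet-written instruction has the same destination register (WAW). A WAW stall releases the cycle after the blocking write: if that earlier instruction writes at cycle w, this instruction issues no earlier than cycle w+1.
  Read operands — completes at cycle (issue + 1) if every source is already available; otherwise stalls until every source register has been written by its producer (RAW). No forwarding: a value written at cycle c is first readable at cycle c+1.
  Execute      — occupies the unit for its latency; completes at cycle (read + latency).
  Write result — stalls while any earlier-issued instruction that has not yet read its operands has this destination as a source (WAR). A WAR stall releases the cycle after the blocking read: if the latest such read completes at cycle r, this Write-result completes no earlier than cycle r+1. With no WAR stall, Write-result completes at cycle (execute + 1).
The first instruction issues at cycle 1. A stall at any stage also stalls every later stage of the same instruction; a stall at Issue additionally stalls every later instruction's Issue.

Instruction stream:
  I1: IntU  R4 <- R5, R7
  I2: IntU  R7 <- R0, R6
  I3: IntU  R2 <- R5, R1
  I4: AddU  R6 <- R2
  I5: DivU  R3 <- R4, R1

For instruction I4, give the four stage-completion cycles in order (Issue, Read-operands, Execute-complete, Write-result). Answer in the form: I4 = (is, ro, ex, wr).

I4 = (10, 13, 15, 16)

I1 -> (1, 2, 3, 4)
I2 -> (5, 6, 7, 8)  // struct: IntU busy until I1 writes@4
I3 -> (9, 10, 11, 12)  // struct: IntU busy until I2 writes@8
I4 -> (10, 13, 15, 16)  // RAW R2: wait I3 write@12
I5 -> (11, 12, 19, 20)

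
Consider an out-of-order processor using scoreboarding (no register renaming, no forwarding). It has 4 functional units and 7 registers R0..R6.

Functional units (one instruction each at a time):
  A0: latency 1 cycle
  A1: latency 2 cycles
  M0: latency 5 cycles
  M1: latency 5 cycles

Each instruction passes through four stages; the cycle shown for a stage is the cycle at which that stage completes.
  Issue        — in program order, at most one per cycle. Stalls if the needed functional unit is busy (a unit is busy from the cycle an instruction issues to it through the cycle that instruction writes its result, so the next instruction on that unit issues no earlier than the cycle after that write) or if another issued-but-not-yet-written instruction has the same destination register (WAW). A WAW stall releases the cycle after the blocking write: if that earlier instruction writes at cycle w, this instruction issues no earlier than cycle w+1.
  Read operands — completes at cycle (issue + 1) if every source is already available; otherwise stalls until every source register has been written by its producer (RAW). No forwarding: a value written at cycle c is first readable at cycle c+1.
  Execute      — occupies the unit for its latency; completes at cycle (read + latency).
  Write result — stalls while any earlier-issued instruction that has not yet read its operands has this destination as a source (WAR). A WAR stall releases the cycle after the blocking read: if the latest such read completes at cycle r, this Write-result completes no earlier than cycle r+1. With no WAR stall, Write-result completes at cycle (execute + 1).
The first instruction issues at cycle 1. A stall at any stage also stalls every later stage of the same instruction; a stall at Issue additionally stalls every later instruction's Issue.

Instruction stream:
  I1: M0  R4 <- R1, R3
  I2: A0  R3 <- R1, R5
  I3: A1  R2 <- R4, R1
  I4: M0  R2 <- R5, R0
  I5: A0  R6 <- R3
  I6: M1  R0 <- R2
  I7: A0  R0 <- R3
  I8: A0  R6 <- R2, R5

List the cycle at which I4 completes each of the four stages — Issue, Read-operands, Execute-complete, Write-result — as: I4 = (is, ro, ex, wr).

I4 = (13, 14, 19, 20)

I1  is:1  ro:2  ex:7  wr:8
I2  is:2  ro:3  ex:4  wr:5
I3  is:3  ro:9  ex:11  wr:12  — RAW R4: wait I1 write@8
I4  is:13  ro:14  ex:19  wr:20  — WAW R2: wait I3 write@12
I5  is:14  ro:15  ex:16  wr:17
I6  is:15  ro:21  ex:26  wr:27  — RAW R2: wait I4 write@20
I7  is:28  ro:29  ex:30  wr:31  — WAW R0: wait I6 write@27
I8  is:32  ro:33  ex:34  wr:35  — struct: A0 busy until I7 writes@31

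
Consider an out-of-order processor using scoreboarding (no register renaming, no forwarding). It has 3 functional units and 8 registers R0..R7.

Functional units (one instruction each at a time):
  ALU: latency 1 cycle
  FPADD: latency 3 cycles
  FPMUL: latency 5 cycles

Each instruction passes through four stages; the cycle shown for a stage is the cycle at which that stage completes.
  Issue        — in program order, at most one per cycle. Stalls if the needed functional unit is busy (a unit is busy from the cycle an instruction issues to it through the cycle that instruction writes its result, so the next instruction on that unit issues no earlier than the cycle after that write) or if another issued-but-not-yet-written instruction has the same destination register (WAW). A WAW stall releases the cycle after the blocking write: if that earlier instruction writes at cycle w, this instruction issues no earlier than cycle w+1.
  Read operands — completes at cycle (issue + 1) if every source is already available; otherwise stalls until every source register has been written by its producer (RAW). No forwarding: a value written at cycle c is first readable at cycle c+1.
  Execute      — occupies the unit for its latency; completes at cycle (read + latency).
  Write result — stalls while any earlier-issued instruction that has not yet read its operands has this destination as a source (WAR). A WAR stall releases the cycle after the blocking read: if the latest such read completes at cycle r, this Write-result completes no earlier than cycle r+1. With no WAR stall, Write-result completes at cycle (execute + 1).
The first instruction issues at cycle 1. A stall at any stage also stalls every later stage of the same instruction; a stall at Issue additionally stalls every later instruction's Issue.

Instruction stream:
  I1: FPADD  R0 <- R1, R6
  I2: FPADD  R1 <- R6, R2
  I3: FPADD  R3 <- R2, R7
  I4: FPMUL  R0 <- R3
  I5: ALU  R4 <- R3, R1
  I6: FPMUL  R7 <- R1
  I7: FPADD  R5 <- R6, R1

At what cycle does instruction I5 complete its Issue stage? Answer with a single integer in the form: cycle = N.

cycle = 15

[1] issue I1 (FPADD)
[2] I1 read-ops
[5] I1 finished on FPADD
[6] I1→R0
[7] issue I2 (FPADD)
[8] I2 read-ops
[11] I2 finished on FPADD
[12] I2→R1
[13] issue I3 (FPADD)
[14] I3 read-ops | issue I4 (FPMUL)
[15] issue I5 (ALU)
[17] I3 finished on FPADD
[18] I3→R3
[19] I4 read-ops | I5 read-ops
[20] I5 finished on ALU
[21] I5→R4
[24] I4 finished on FPMUL
[25] I4→R0
[26] issue I6 (FPMUL)
[27] I6 read-ops | issue I7 (FPADD)
[28] I7 read-ops
[31] I7 finished on FPADD
[32] I6 finished on FPMUL | I7→R5
[33] I6→R7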